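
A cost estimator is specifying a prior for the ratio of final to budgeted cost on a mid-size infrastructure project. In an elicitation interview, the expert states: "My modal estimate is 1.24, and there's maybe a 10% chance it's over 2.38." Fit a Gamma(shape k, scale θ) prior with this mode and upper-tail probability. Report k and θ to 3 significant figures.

k ≈ 5.5, θ ≈ 0.276

Gamma(k,θ) with k>1 has mode (k−1)θ, so θ = 1.24/(k−1).
Need P(X < 2.38) = 0.9 with θ tied to k this way. Start at k = 2, θ = 1.24: P(X<2.38) ≈ 0.572.
Too low — raise k to concentrate. Iterating converges to k ≈ 5.5.
Then θ = 1.24/(5.5−1) ≈ 0.276.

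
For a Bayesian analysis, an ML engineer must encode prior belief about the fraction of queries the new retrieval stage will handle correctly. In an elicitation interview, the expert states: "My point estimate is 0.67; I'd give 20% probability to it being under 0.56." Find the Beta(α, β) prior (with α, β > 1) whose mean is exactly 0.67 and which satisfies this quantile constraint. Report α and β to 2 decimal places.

α ≈ 8.27, β ≈ 4.07

With mean 0.67 fixed, write α = 0.67s, β = 0.33s where s = α+β.
Need P(θ < 0.56) = 0.2 under Beta(0.67s, 0.33s). Normal approximation: (q−m)/√(m(1−m)/s) ≈ z_{0.2} = -0.842, so s ≈ 0.67·0.33·(-0.842)²/(0.56−0.67)² = 12.9.
At s = 12.9: P(θ<0.56) ≈ 0.195. Adjusting to match 0.2 gives s ≈ 12.34.
So α = 0.67·12.34 ≈ 8.27, β = 0.33·12.34 ≈ 4.07.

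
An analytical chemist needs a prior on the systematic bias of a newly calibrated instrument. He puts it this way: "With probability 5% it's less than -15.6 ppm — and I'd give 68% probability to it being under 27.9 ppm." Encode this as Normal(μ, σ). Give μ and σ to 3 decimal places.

μ = 18.270, σ = 20.591

For Normal(μ,σ), the p-quantile is μ + z_p·σ. Here z_{0.05} = -1.645, z_{0.68} = 0.4677.
So -15.6 = μ − 1.645σ and 27.9 = μ + 0.4677σ.
Subtracting: σ = (27.9 − -15.6)/(0.4677 − (-1.645)) = 20.591.
Then μ = -15.6 − (-1.645)·20.591 = 18.270.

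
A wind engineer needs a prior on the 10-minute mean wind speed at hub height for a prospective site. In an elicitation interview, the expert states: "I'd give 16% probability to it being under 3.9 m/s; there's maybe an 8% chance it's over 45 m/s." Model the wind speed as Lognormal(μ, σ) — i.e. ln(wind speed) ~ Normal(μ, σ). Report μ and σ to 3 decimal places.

If T ~ Lognormal(μ,σ) then ln T ~ Normal(μ,σ), so the p-quantile of ln T is μ + z_p·σ.
ln(3.9) = 1.361 and ln(45) = 3.807; z_{0.16} = -0.9945, z_{0.92} = 1.405.
σ = (3.807 − 1.361)/(1.405 − (-0.9945)) = 1.019.
μ = 1.361 − (-0.9945)·1.019 = 2.375.

μ ≈ 2.375, σ ≈ 1.019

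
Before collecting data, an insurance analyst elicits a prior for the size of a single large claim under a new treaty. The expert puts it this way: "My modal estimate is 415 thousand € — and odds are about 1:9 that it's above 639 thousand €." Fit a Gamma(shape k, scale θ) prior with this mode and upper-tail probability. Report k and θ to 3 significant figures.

Gamma(k,θ) with k>1 has mode (k−1)θ, so θ = 415/(k−1).
Need P(X < 639) = 0.9 with θ tied to k this way. Start at k = 2, θ = 415: P(X<639) ≈ 0.455.
Too low — raise k to concentrate. Iterating converges to k ≈ 11.
Then θ = 415/(11−1) ≈ 41.4.

k ≈ 11, θ ≈ 41.4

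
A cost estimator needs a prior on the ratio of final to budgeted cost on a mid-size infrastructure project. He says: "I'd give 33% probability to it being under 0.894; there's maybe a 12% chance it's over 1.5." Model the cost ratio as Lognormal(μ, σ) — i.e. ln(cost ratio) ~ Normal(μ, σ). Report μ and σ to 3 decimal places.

If T ~ Lognormal(μ,σ) then ln T ~ Normal(μ,σ), so the p-quantile of ln T is μ + z_p·σ.
ln(0.894) = -0.112 and ln(1.5) = 0.4055; z_{0.33} = -0.4399, z_{0.88} = 1.175.
σ = (0.4055 − -0.112)/(1.175 − (-0.4399)) = 0.320.
μ = -0.112 − (-0.4399)·0.320 = 0.029.

μ ≈ 0.029, σ ≈ 0.320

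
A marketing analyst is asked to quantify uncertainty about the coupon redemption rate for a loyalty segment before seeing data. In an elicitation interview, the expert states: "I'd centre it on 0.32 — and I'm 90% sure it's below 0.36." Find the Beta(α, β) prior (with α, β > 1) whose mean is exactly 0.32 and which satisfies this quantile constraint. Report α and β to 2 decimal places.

α ≈ 72.55, β ≈ 154.18

With mean 0.32 fixed, write α = 0.32s, β = 0.68s where s = α+β.
Need P(θ < 0.36) = 0.9 under Beta(0.32s, 0.68s). Normal approximation: (q−m)/√(m(1−m)/s) ≈ z_{0.9} = 1.28, so s ≈ 0.32·0.68·(1.28)²/(0.36−0.32)² = 223.4.
At s = 223.4: P(θ<0.36) ≈ 0.898. Adjusting to match 0.9 gives s ≈ 226.73.
So α = 0.32·226.73 ≈ 72.55, β = 0.68·226.73 ≈ 154.18.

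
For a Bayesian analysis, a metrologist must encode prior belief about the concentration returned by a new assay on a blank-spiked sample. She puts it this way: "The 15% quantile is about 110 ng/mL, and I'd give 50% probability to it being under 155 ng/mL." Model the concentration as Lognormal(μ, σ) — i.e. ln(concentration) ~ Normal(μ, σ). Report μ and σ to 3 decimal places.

μ ≈ 5.043, σ ≈ 0.331

If T ~ Lognormal(μ,σ) then ln T ~ Normal(μ,σ), so the p-quantile of ln T is μ + z_p·σ.
ln(110) = 4.7 and ln(155) = 5.043; z_{0.15} = -1.036, z_{0.5} = 0.
σ = (5.043 − 4.7)/(0 − (-1.036)) = 0.331.
μ = 4.7 − (-1.036)·0.331 = 5.043.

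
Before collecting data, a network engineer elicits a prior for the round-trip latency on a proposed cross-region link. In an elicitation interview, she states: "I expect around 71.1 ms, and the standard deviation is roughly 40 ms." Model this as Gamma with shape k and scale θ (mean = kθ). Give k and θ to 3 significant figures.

For Gamma(k, scale θ): mean = kθ, variance = kθ², so CV = 1/√k.
CV = SD/mean = 40/71.1 = 0.5626, hence k = 1/CV² = 3.16.
Then θ = mean/k = 71.1/3.16 = 22.5.

k ≈ 3.16, θ ≈ 22.5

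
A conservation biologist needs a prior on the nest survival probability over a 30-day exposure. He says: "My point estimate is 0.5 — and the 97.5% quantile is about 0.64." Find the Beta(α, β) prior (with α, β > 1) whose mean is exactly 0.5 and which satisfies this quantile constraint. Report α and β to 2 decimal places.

With mean 0.5 fixed, write α = 0.5s, β = 0.5s where s = α+β.
Need P(θ < 0.64) = 0.975 under Beta(0.5s, 0.5s). Normal approximation: (q−m)/√(m(1−m)/s) ≈ z_{0.975} = 1.96, so s ≈ 0.5·0.5·(1.96)²/(0.64−0.5)² = 49.0.
At s = 49.0: P(θ<0.64) ≈ 0.977. Adjusting to match 0.975 gives s ≈ 47.55.
So α = 0.5·47.55 ≈ 23.77, β = 0.5·47.55 ≈ 23.77.

α ≈ 23.77, β ≈ 23.77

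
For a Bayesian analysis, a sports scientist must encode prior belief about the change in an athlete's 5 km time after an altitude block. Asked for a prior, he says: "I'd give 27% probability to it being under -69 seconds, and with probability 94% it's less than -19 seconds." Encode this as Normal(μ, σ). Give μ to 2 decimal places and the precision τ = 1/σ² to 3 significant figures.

μ = -54.86, τ = 0.00188

For Normal(μ,σ), the p-quantile is μ + z_p·σ. Here z_{0.27} = -0.6128, z_{0.94} = 1.555.
So -69 = μ − 0.6128σ and -19 = μ + 1.555σ.
Subtracting: σ = (-19 − -69)/(1.555 − (-0.6128)) = 23.07.
Then μ = -69 − (-0.6128)·23.07 = -54.86.
Precision τ = 1/σ² = 1/23.07² = 0.00188.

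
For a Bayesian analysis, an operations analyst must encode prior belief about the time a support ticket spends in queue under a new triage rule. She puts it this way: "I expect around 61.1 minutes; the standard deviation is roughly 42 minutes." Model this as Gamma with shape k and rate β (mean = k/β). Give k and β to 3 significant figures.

k ≈ 2.12, β ≈ 0.0346

For Gamma(k, rate β): mean = k/β, variance = k/β², so CV = 1/√k.
CV = SD/mean = 42/61.1 = 0.6874, hence k = 1/CV² = 2.12.
Then β = k/mean = 2.12/61.1 = 0.0346.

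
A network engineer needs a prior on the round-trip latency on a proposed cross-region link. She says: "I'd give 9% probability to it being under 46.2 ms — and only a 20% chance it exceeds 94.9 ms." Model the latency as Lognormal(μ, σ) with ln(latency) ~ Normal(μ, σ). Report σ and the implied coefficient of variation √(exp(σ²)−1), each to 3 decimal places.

If T ~ Lognormal(μ,σ) then ln T ~ Normal(μ,σ), so the p-quantile of ln T is μ + z_p·σ.
ln(46.2) = 3.833 and ln(94.9) = 4.553; z_{0.09} = -1.341, z_{0.8} = 0.8416.
σ = (4.553 − 3.833)/(0.8416 − (-1.341)) = 0.330.
μ = 3.833 − (-1.341)·0.330 = 4.275.
CV = √(exp(σ²)−1) = √(exp(0.1088)−1) = 0.339.

σ ≈ 0.330, CV ≈ 0.339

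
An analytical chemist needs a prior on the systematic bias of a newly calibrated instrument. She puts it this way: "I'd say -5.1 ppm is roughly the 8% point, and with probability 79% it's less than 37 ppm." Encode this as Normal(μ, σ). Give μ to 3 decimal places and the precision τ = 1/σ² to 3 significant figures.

μ = 21.648, τ = 0.00276

For Normal(μ,σ), the p-quantile is μ + z_p·σ. Here z_{0.08} = -1.405, z_{0.79} = 0.8064.
So -5.1 = μ − 1.405σ and 37 = μ + 0.8064σ.
Subtracting: σ = (37 − -5.1)/(0.8064 − (-1.405)) = 19.037.
Then μ = -5.1 − (-1.405)·19.037 = 21.648.
Precision τ = 1/σ² = 1/19.04² = 0.00276.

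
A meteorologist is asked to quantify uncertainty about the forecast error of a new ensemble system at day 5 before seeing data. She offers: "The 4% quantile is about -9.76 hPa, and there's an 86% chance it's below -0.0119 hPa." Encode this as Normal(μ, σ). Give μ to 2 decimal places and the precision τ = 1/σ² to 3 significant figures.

μ = -3.73, τ = 0.0843

The p-quantile of Normal(μ,σ) is μ + z_p·σ, with z_{0.04} = -1.751 and z_{0.86} = 1.08.
Eliminate σ: μ = (z₂·x₁ − z₁·x₂)/(z₂ − z₁) = (1.08·-9.76 − (-1.751)·-0.0119)/2.831 = -3.73.
Then σ = (x₂ − x₁)/(z₂ − z₁) = (-0.0119 − -9.76)/2.831 = 3.44.
Precision τ = 1/σ² = 1/3.443² = 0.0843.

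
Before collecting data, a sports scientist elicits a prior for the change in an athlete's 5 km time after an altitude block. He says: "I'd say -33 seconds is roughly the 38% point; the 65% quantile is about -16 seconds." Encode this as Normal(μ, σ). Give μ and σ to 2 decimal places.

μ = -25.48, σ = 24.61

For Normal(μ,σ), the p-quantile is μ + z_p·σ. Here z_{0.38} = -0.3055, z_{0.65} = 0.3853.
So -33 = μ − 0.3055σ and -16 = μ + 0.3853σ.
Subtracting: σ = (-16 − -33)/(0.3853 − (-0.3055)) = 24.61.
Then μ = -33 − (-0.3055)·24.61 = -25.48.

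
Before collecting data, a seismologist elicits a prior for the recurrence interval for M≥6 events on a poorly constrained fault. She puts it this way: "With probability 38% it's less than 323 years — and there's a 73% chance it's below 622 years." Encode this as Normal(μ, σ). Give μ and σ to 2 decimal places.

For Normal(μ,σ), the p-quantile is μ + z_p·σ. Here z_{0.38} = -0.3055, z_{0.73} = 0.6128.
So 323 = μ − 0.3055σ and 622 = μ + 0.6128σ.
Subtracting: σ = (622 − 323)/(0.6128 − (-0.3055)) = 325.60.
Then μ = 323 − (-0.3055)·325.60 = 422.47.

μ = 422.47, σ = 325.60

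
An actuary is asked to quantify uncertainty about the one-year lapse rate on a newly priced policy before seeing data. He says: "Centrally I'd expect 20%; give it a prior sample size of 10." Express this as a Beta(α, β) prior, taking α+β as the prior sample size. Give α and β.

Under the effective-sample-size interpretation, Beta(α, β) has prior mean α/(α+β) and prior sample size α+β.
So α+β = 10 and α/(α+β) = 0.2, giving α = 0.2·10 = 2 and β = 10 − 2 = 8.

α = 2, β = 8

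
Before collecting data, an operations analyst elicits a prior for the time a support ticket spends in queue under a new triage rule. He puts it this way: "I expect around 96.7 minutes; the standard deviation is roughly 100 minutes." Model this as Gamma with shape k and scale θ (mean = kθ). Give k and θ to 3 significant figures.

For Gamma(k, scale θ): mean = kθ, variance = kθ², so CV = 1/√k.
CV = SD/mean = 100/96.7 = 1.034, hence k = 1/CV² = 0.935.
Then θ = mean/k = 96.7/0.935 = 103.

k ≈ 0.935, θ ≈ 103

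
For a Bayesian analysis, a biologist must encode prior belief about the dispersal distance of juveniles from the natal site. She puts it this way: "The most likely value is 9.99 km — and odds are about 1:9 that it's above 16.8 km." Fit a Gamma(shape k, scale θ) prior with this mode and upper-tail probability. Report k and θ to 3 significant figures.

k ≈ 8, θ ≈ 1.43

Gamma(k,θ) with k>1 has mode (k−1)θ, so θ = 9.99/(k−1).
Need P(X < 16.8) = 0.9 with θ tied to k this way. Start at k = 2, θ = 9.99: P(X<16.8) ≈ 0.501.
Too low — raise k to concentrate. Iterating converges to k ≈ 8.
Then θ = 9.99/(8−1) ≈ 1.43.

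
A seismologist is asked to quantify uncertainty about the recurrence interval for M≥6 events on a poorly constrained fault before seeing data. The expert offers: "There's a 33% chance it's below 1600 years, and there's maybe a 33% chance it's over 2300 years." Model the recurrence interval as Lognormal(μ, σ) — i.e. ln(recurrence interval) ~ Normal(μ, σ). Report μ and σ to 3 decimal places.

μ ≈ 7.559, σ ≈ 0.412

If T ~ Lognormal(μ,σ) then ln T ~ Normal(μ,σ), so the p-quantile of ln T is μ + z_p·σ.
ln(1600) = 7.378 and ln(2300) = 7.741; z_{0.33} = -0.4399, z_{0.67} = 0.4399.
σ = (7.741 − 7.378)/(0.4399 − (-0.4399)) = 0.412.
μ = 7.378 − (-0.4399)·0.412 = 7.559.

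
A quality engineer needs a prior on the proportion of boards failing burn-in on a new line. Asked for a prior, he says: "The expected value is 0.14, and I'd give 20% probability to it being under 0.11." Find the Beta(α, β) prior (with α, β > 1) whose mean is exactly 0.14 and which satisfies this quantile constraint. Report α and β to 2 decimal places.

With mean 0.14 fixed, write α = 0.14s, β = 0.86s where s = α+β.
Need P(θ < 0.11) = 0.2 under Beta(0.14s, 0.86s). Normal approximation: (q−m)/√(m(1−m)/s) ≈ z_{0.2} = -0.842, so s ≈ 0.14·0.86·(-0.842)²/(0.11−0.14)² = 94.8.
At s = 94.8: P(θ<0.11) ≈ 0.205. Adjusting to match 0.2 gives s ≈ 97.96.
So α = 0.14·97.96 ≈ 13.71, β = 0.86·97.96 ≈ 84.24.

α ≈ 13.71, β ≈ 84.24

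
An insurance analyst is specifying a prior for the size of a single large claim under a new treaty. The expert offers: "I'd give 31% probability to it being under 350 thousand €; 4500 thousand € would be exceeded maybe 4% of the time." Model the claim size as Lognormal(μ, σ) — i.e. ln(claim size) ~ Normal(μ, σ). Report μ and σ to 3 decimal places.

If T ~ Lognormal(μ,σ) then ln T ~ Normal(μ,σ), so the p-quantile of ln T is μ + z_p·σ.
ln(350) = 5.858 and ln(4500) = 8.412; z_{0.31} = -0.4959, z_{0.96} = 1.751.
σ = (8.412 − 5.858)/(1.751 − (-0.4959)) = 1.137.
μ = 5.858 − (-0.4959)·1.137 = 6.422.

μ ≈ 6.422, σ ≈ 1.137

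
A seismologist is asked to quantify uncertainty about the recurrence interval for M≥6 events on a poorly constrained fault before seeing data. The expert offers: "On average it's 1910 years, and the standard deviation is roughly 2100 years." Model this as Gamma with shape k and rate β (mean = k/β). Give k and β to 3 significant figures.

For Gamma(k, rate β): mean = k/β, variance = k/β², so CV = 1/√k.
CV = SD/mean = 2100/1910 = 1.099, hence k = 1/CV² = 0.827.
Then β = k/mean = 0.827/1910 = 0.000433.

k ≈ 0.827, β ≈ 0.000433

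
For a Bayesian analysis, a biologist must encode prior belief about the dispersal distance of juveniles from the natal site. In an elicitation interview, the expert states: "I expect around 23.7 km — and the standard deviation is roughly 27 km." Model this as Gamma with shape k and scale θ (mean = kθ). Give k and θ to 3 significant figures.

k ≈ 0.77, θ ≈ 30.8

For Gamma(k, scale θ): mean = kθ, variance = kθ², so CV = 1/√k.
CV = SD/mean = 27/23.7 = 1.139, hence k = 1/CV² = 0.77.
Then θ = mean/k = 23.7/0.77 = 30.8.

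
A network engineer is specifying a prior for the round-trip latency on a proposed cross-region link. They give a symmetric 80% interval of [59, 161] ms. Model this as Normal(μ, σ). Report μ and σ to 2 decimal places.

μ = 110.00, σ = 39.80

A symmetric 80% interval runs μ ± z·σ with z = 1.282.
Half-width = 51, so σ = 51/1.282 = 39.80.
μ is the interval midpoint, 110.00.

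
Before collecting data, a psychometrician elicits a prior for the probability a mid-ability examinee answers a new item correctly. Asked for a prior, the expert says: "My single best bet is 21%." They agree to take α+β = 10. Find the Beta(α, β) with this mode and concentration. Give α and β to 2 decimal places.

α = 2.68, β = 7.32

For α,β > 1 the Beta mode is (α−1)/(α+β−2). With α+β = 10, the mode is (α−1)/8.
Set (α−1)/8 = 0.21 → α = 1 + 0.21·8 = 2.68.
β = 10 − α = 7.32.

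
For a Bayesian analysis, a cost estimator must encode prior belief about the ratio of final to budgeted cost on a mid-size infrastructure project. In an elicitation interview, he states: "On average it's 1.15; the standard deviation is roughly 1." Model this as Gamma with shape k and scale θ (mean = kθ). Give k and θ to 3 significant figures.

k ≈ 1.32, θ ≈ 0.87

For Gamma(k, scale θ): mean = kθ, variance = kθ², so CV = 1/√k.
CV = SD/mean = 1/1.15 = 0.8696, hence k = 1/CV² = 1.32.
Then θ = mean/k = 1.15/1.32 = 0.87.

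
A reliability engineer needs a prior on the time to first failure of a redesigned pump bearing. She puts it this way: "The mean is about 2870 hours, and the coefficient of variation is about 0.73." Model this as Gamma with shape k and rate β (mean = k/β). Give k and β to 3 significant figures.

For Gamma(k, rate β): mean = k/β, variance = k/β², so CV = 1/√k.
CV = 0.73, hence k = 1/CV² = 1.88.
Then β = k/mean = 1.88/2870 = 0.000654.

k ≈ 1.88, β ≈ 0.000654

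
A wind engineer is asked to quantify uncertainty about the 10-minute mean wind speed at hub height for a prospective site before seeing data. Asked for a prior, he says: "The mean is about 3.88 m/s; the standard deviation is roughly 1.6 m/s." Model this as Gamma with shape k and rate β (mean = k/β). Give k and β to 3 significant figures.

k ≈ 5.88, β ≈ 1.52

For Gamma(k, rate β): mean = k/β, variance = k/β², so CV = 1/√k.
CV = SD/mean = 1.6/3.88 = 0.4124, hence k = 1/CV² = 5.88.
Then β = k/mean = 5.88/3.88 = 1.52.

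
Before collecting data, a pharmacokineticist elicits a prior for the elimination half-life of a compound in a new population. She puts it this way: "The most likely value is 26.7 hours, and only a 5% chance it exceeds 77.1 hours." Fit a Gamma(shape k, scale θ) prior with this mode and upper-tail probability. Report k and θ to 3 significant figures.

k ≈ 3.37, θ ≈ 11.3

Gamma(k,θ) with k>1 has mode (k−1)θ, so θ = 26.7/(k−1).
Need P(X < 77.1) = 0.95 with θ tied to k this way. Start at k = 2, θ = 26.7: P(X<77.1) ≈ 0.783.
Too low — raise k to concentrate. Iterating converges to k ≈ 3.37.
Then θ = 26.7/(3.37−1) ≈ 11.3.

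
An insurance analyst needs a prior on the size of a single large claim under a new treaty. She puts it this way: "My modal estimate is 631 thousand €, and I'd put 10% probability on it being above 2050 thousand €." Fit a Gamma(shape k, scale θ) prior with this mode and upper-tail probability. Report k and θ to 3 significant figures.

Gamma(k,θ) with k>1 has mode (k−1)θ, so θ = 631/(k−1).
Need P(X < 2050) = 0.9 with θ tied to k this way. Start at k = 2, θ = 631: P(X<2050) ≈ 0.835.
Too low — raise k to concentrate. Iterating converges to k ≈ 2.36.
Then θ = 631/(2.36−1) ≈ 464.

k ≈ 2.36, θ ≈ 464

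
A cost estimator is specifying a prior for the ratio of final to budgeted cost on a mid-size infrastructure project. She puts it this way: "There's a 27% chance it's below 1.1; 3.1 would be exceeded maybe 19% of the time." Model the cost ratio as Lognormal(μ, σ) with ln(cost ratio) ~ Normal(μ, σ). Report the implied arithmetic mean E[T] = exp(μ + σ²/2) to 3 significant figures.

E[T] ≈ 2.14

If T ~ Lognormal(μ,σ) then ln T ~ Normal(μ,σ), so the p-quantile of ln T is μ + z_p·σ.
ln(1.1) = 0.09531 and ln(3.1) = 1.131; z_{0.27} = -0.6128, z_{0.81} = 0.8779.
σ = (1.131 − 0.09531)/(0.8779 − (-0.6128)) = 0.695.
μ = 0.09531 − (-0.6128)·0.695 = 0.521.
E[T] = exp(μ + σ²/2) = exp(0.521 + 0.2415) = 2.14.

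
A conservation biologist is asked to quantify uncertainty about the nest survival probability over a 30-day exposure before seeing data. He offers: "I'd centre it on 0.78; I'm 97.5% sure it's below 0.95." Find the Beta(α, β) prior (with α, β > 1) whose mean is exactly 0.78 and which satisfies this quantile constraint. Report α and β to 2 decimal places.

α ≈ 10.26, β ≈ 2.89

With mean 0.78 fixed, write α = 0.78s, β = 0.22s where s = α+β.
Need P(θ < 0.95) = 0.975 under Beta(0.78s, 0.22s). Normal approximation: (q−m)/√(m(1−m)/s) ≈ z_{0.975} = 1.96, so s ≈ 0.78·0.22·(1.96)²/(0.95−0.78)² = 22.8.
At s = 22.8: P(θ<0.95) ≈ 0.996. Adjusting to match 0.975 gives s ≈ 13.15.
So α = 0.78·13.15 ≈ 10.26, β = 0.22·13.15 ≈ 2.89.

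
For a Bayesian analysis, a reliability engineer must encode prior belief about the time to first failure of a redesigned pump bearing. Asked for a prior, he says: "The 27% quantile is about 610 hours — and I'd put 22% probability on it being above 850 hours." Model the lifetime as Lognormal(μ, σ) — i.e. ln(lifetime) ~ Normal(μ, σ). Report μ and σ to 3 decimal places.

If T ~ Lognormal(μ,σ) then ln T ~ Normal(μ,σ), so the p-quantile of ln T is μ + z_p·σ.
ln(610) = 6.413 and ln(850) = 6.745; z_{0.27} = -0.6128, z_{0.78} = 0.7722.
σ = (6.745 − 6.413)/(0.7722 − (-0.6128)) = 0.240.
μ = 6.413 − (-0.6128)·0.240 = 6.560.

μ ≈ 6.560, σ ≈ 0.240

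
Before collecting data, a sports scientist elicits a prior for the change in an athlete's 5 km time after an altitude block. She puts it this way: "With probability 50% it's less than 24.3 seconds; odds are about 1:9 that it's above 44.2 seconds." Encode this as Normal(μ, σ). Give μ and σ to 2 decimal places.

The p-quantile of Normal(μ,σ) is μ + z_p·σ, with z_{0.5} = 0 and z_{0.9} = 1.282.
Eliminate σ: μ = (z₂·x₁ − z₁·x₂)/(z₂ − z₁) = (1.282·24.3 − (0)·44.2)/1.282 = 24.30.
Then σ = (x₂ − x₁)/(z₂ − z₁) = (44.2 − 24.3)/1.282 = 15.53.

μ = 24.30, σ = 15.53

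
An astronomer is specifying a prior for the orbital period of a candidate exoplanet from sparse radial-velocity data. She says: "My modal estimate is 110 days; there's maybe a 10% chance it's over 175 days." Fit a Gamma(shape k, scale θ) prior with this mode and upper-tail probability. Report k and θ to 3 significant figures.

k ≈ 9.71, θ ≈ 12.6

Gamma(k,θ) with k>1 has mode (k−1)θ, so θ = 110/(k−1).
Need P(X < 175) = 0.9 with θ tied to k this way. Start at k = 2, θ = 110: P(X<175) ≈ 0.472.
Too low — raise k to concentrate. Iterating converges to k ≈ 9.71.
Then θ = 110/(9.71−1) ≈ 12.6.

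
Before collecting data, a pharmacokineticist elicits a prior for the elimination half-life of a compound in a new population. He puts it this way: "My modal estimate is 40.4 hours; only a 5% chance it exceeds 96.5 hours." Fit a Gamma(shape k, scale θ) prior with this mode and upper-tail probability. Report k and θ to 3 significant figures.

Gamma(k,θ) with k>1 has mode (k−1)θ, so θ = 40.4/(k−1).
Need P(X < 96.5) = 0.95 with θ tied to k this way. Start at k = 2, θ = 40.4: P(X<96.5) ≈ 0.689.
Too low — raise k to concentrate. Iterating converges to k ≈ 4.6.
Then θ = 40.4/(4.6−1) ≈ 11.2.

k ≈ 4.6, θ ≈ 11.2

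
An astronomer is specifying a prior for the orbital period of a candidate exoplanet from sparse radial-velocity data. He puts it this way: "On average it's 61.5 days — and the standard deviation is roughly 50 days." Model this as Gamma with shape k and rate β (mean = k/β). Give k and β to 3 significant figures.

k ≈ 1.51, β ≈ 0.0246

For Gamma(k, rate β): mean = k/β, variance = k/β², so CV = 1/√k.
CV = SD/mean = 50/61.5 = 0.813, hence k = 1/CV² = 1.51.
Then β = k/mean = 1.51/61.5 = 0.0246.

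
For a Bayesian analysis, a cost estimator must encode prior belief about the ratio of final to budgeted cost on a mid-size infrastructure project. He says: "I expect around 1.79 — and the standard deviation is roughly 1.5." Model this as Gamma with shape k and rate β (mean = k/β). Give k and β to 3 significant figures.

k ≈ 1.42, β ≈ 0.796

For Gamma(k, rate β): mean = k/β, variance = k/β², so CV = 1/√k.
CV = SD/mean = 1.5/1.79 = 0.838, hence k = 1/CV² = 1.42.
Then β = k/mean = 1.42/1.79 = 0.796.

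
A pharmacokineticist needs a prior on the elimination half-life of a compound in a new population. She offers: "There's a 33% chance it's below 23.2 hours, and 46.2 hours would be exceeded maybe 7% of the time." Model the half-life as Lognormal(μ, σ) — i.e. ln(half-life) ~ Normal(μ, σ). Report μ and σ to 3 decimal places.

μ ≈ 3.302, σ ≈ 0.360

If T ~ Lognormal(μ,σ) then ln T ~ Normal(μ,σ), so the p-quantile of ln T is μ + z_p·σ.
ln(23.2) = 3.144 and ln(46.2) = 3.833; z_{0.33} = -0.4399, z_{0.93} = 1.476.
σ = (3.833 − 3.144)/(1.476 − (-0.4399)) = 0.360.
μ = 3.144 − (-0.4399)·0.360 = 3.302.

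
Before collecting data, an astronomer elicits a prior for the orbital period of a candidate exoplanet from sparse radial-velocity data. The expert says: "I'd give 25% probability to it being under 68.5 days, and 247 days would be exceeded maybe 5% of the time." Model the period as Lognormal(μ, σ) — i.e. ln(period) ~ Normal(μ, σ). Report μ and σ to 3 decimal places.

If T ~ Lognormal(μ,σ) then ln T ~ Normal(μ,σ), so the p-quantile of ln T is μ + z_p·σ.
ln(68.5) = 4.227 and ln(247) = 5.509; z_{0.25} = -0.6745, z_{0.95} = 1.645.
σ = (5.509 − 4.227)/(1.645 − (-0.6745)) = 0.553.
μ = 4.227 − (-0.6745)·0.553 = 4.600.

μ ≈ 4.600, σ ≈ 0.553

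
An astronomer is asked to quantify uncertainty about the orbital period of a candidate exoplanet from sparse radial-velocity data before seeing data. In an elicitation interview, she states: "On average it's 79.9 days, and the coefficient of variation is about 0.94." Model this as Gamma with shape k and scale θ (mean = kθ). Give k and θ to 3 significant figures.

For Gamma(k, scale θ): mean = kθ, variance = kθ², so CV = 1/√k.
CV = 0.94, hence k = 1/CV² = 1.13.
Then θ = mean/k = 79.9/1.13 = 70.6.

k ≈ 1.13, θ ≈ 70.6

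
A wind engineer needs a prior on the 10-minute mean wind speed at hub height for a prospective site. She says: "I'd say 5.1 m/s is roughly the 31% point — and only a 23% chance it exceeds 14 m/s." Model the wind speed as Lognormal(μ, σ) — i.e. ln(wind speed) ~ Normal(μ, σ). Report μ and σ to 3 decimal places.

μ ≈ 2.035, σ ≈ 0.818

If T ~ Lognormal(μ,σ) then ln T ~ Normal(μ,σ), so the p-quantile of ln T is μ + z_p·σ.
ln(5.1) = 1.629 and ln(14) = 2.639; z_{0.31} = -0.4959, z_{0.77} = 0.7388.
σ = (2.639 − 1.629)/(0.7388 − (-0.4959)) = 0.818.
μ = 1.629 − (-0.4959)·0.818 = 2.035.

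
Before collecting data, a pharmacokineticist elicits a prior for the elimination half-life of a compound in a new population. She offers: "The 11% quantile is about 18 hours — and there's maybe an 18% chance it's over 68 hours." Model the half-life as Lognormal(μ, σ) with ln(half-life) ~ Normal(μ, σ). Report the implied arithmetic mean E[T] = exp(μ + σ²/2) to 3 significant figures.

If T ~ Lognormal(μ,σ) then ln T ~ Normal(μ,σ), so the p-quantile of ln T is μ + z_p·σ.
ln(18) = 2.89 and ln(68) = 4.22; z_{0.11} = -1.227, z_{0.82} = 0.9154.
σ = (4.22 − 2.89)/(0.9154 − (-1.227)) = 0.621.
μ = 2.89 − (-1.227)·0.621 = 3.651.
E[T] = exp(μ + σ²/2) = exp(3.651 + 0.1925) = 46.7 hours.

E[T] ≈ 46.7 hours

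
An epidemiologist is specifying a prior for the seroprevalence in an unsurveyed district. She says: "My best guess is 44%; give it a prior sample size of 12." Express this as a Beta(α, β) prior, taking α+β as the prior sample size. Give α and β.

α = 5.28, β = 6.72

Under the effective-sample-size interpretation, Beta(α, β) has prior mean α/(α+β) and prior sample size α+β.
So α+β = 12 and α/(α+β) = 0.44, giving α = 0.44·12 = 5.28 and β = 12 − 5.28 = 6.72.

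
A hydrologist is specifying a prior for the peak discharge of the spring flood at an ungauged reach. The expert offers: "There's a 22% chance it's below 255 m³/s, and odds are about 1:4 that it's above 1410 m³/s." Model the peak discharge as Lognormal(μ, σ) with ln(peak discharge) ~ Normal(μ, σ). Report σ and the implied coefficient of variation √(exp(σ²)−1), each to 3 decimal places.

σ ≈ 1.060, CV ≈ 1.440

If T ~ Lognormal(μ,σ) then ln T ~ Normal(μ,σ), so the p-quantile of ln T is μ + z_p·σ.
ln(255) = 5.541 and ln(1410) = 7.251; z_{0.22} = -0.7722, z_{0.8} = 0.8416.
σ = (7.251 − 5.541)/(0.8416 − (-0.7722)) = 1.060.
μ = 5.541 − (-0.7722)·1.060 = 6.360.
CV = √(exp(σ²)−1) = √(exp(1.1229)−1) = 1.440.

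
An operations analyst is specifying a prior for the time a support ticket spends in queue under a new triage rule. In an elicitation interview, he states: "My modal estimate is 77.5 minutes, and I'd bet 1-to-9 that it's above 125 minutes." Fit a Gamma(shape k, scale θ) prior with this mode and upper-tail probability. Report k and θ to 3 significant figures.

k ≈ 9.23, θ ≈ 9.42

Gamma(k,θ) with k>1 has mode (k−1)θ, so θ = 77.5/(k−1).
Need P(X < 125) = 0.9 with θ tied to k this way. Start at k = 2, θ = 77.5: P(X<125) ≈ 0.479.
Too low — raise k to concentrate. Iterating converges to k ≈ 9.23.
Then θ = 77.5/(9.23−1) ≈ 9.42.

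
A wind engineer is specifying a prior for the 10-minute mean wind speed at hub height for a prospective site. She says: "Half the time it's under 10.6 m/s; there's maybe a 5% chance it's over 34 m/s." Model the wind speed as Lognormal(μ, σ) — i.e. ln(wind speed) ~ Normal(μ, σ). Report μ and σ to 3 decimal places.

If T ~ Lognormal(μ,σ) then ln T ~ Normal(μ,σ), so the p-quantile of ln T is μ + z_p·σ.
ln(10.6) = 2.361 and ln(34) = 3.526; z_{0.5} = 0, z_{0.95} = 1.645.
σ = (3.526 − 2.361)/(1.645 − (0)) = 0.709.
μ = 2.361 − (0)·0.709 = 2.361.

μ ≈ 2.361, σ ≈ 0.709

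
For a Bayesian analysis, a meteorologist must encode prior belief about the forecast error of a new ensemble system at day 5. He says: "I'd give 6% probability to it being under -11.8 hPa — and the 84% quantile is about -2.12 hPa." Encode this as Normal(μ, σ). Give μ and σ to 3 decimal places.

μ = -5.896, σ = 3.797

For Normal(μ,σ), the p-quantile is μ + z_p·σ. Here z_{0.06} = -1.555, z_{0.84} = 0.9945.
So -11.8 = μ − 1.555σ and -2.12 = μ + 0.9945σ.
Subtracting: σ = (-2.12 − -11.8)/(0.9945 − (-1.555)) = 3.797.
Then μ = -11.8 − (-1.555)·3.797 = -5.896.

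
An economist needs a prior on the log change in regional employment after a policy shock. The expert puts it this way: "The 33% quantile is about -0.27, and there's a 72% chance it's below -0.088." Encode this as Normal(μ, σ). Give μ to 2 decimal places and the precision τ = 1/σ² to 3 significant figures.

The p-quantile of Normal(μ,σ) is μ + z_p·σ, with z_{0.33} = -0.4399 and z_{0.72} = 0.5828.
Eliminate σ: μ = (z₂·x₁ − z₁·x₂)/(z₂ − z₁) = (0.5828·-0.27 − (-0.4399)·-0.088)/1.023 = -0.19.
Then σ = (x₂ − x₁)/(z₂ − z₁) = (-0.088 − -0.27)/1.023 = 0.18.
Precision τ = 1/σ² = 1/0.178² = 31.6.

μ = -0.19, τ = 31.6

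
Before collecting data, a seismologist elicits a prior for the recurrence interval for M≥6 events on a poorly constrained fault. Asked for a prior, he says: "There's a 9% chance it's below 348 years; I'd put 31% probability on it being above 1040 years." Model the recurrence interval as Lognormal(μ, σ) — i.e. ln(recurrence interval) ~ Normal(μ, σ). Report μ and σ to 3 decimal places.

μ ≈ 6.651, σ ≈ 0.596

If T ~ Lognormal(μ,σ) then ln T ~ Normal(μ,σ), so the p-quantile of ln T is μ + z_p·σ.
ln(348) = 5.852 and ln(1040) = 6.947; z_{0.09} = -1.341, z_{0.69} = 0.4959.
σ = (6.947 − 5.852)/(0.4959 − (-1.341)) = 0.596.
μ = 5.852 − (-1.341)·0.596 = 6.651.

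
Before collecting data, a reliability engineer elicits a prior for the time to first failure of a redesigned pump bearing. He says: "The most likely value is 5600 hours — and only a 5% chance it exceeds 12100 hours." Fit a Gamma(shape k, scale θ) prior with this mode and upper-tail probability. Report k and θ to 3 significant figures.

Gamma(k,θ) with k>1 has mode (k−1)θ, so θ = 5600/(k−1).
Need P(X < 12100) = 0.95 with θ tied to k this way. Start at k = 2, θ = 5600: P(X<12100) ≈ 0.636.
Too low — raise k to concentrate. Iterating converges to k ≈ 5.64.
Then θ = 5600/(5.64−1) ≈ 1210.

k ≈ 5.64, θ ≈ 1210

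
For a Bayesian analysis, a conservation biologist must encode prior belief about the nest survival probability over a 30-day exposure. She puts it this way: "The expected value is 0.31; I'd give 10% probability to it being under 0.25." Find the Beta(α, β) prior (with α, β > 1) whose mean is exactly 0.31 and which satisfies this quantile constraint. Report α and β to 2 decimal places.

With mean 0.31 fixed, write α = 0.31s, β = 0.69s where s = α+β.
Need P(θ < 0.25) = 0.1 under Beta(0.31s, 0.69s). Normal approximation: (q−m)/√(m(1−m)/s) ≈ z_{0.1} = -1.28, so s ≈ 0.31·0.69·(-1.28)²/(0.25−0.31)² = 97.6.
At s = 97.6: P(θ<0.25) ≈ 0.096. Adjusting to match 0.1 gives s ≈ 94.27.
So α = 0.31·94.27 ≈ 29.22, β = 0.69·94.27 ≈ 65.04.

α ≈ 29.22, β ≈ 65.04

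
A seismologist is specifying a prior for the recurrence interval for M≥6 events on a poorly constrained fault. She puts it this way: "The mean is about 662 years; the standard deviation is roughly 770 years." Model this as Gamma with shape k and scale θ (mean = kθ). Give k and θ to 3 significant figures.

For Gamma(k, scale θ): mean = kθ, variance = kθ², so CV = 1/√k.
CV = SD/mean = 770/662 = 1.163, hence k = 1/CV² = 0.739.
Then θ = mean/k = 662/0.739 = 896.

k ≈ 0.739, θ ≈ 896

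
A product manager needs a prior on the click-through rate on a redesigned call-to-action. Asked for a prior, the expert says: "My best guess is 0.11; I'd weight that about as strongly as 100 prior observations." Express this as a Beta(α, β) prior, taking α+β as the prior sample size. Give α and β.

Under the effective-sample-size interpretation, Beta(α, β) has prior mean α/(α+β) and prior sample size α+β.
So α+β = 100 and α/(α+β) = 0.11, giving α = 0.11·100 = 11 and β = 100 − 11 = 89.

α = 11, β = 89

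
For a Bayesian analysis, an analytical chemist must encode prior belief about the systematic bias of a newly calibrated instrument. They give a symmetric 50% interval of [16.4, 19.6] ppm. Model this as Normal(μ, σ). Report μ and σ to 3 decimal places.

A symmetric 50% interval runs μ ± z·σ with z = 0.6745.
Half-width = 1.6, so σ = 1.6/0.6745 = 2.372.
μ is the interval midpoint, 18.000.

μ = 18.000, σ = 2.372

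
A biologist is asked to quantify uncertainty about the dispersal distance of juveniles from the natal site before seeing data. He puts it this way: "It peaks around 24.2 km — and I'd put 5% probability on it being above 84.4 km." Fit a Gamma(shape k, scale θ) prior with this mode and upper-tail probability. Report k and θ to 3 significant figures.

k ≈ 2.66, θ ≈ 14.6

Gamma(k,θ) with k>1 has mode (k−1)θ, so θ = 24.2/(k−1).
Need P(X < 84.4) = 0.95 with θ tied to k this way. Start at k = 2, θ = 24.2: P(X<84.4) ≈ 0.863.
Too low — raise k to concentrate. Iterating converges to k ≈ 2.66.
Then θ = 24.2/(2.66−1) ≈ 14.6.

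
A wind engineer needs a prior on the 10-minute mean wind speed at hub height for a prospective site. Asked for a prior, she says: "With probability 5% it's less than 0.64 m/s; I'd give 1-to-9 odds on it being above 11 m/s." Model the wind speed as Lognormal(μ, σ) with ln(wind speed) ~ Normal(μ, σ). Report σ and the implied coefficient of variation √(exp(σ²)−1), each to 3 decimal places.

σ ≈ 0.972, CV ≈ 1.254

If T ~ Lognormal(μ,σ) then ln T ~ Normal(μ,σ), so the p-quantile of ln T is μ + z_p·σ.
ln(0.64) = -0.4463 and ln(11) = 2.398; z_{0.05} = -1.645, z_{0.9} = 1.282.
σ = (2.398 − -0.4463)/(1.282 − (-1.645)) = 0.972.
μ = -0.4463 − (-1.645)·0.972 = 1.152.
CV = √(exp(σ²)−1) = √(exp(0.9446)−1) = 1.254.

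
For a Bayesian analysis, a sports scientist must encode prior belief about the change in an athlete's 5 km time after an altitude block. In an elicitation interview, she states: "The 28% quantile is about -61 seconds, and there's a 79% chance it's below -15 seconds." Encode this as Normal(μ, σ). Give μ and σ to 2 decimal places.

μ = -41.70, σ = 33.11

For Normal(μ,σ), the p-quantile is μ + z_p·σ. Here z_{0.28} = -0.5828, z_{0.79} = 0.8064.
So -61 = μ − 0.5828σ and -15 = μ + 0.8064σ.
Subtracting: σ = (-15 − -61)/(0.8064 − (-0.5828)) = 33.11.
Then μ = -61 − (-0.5828)·33.11 = -41.70.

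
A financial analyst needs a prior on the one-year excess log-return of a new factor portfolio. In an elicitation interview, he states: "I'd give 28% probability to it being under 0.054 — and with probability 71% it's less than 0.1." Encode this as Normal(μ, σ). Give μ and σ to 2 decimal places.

μ = 0.08, σ = 0.04

The p-quantile of Normal(μ,σ) is μ + z_p·σ, with z_{0.28} = -0.5828 and z_{0.71} = 0.5534.
Eliminate σ: μ = (z₂·x₁ − z₁·x₂)/(z₂ − z₁) = (0.5534·0.054 − (-0.5828)·0.1)/1.136 = 0.08.
Then σ = (x₂ − x₁)/(z₂ − z₁) = (0.1 − 0.054)/1.136 = 0.04.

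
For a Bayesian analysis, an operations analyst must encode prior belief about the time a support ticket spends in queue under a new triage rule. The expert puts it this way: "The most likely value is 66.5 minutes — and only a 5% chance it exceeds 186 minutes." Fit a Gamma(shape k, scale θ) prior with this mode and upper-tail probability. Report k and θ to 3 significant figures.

k ≈ 3.53, θ ≈ 26.3

Gamma(k,θ) with k>1 has mode (k−1)θ, so θ = 66.5/(k−1).
Need P(X < 186) = 0.95 with θ tied to k this way. Start at k = 2, θ = 66.5: P(X<186) ≈ 0.768.
Too low — raise k to concentrate. Iterating converges to k ≈ 3.53.
Then θ = 66.5/(3.53−1) ≈ 26.3.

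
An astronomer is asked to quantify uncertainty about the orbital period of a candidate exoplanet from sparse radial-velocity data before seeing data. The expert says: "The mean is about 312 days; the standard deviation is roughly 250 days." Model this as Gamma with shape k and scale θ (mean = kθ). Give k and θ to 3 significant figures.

For Gamma(k, scale θ): mean = kθ, variance = kθ², so CV = 1/√k.
CV = SD/mean = 250/312 = 0.8013, hence k = 1/CV² = 1.56.
Then θ = mean/k = 312/1.56 = 200.

k ≈ 1.56, θ ≈ 200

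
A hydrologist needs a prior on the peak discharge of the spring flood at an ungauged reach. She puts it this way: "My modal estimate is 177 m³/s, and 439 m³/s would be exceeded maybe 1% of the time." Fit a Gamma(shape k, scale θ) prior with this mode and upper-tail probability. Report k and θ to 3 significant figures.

Gamma(k,θ) with k>1 has mode (k−1)θ, so θ = 177/(k−1).
Need P(X < 439) = 0.99 with θ tied to k this way. Start at k = 2, θ = 177: P(X<439) ≈ 0.709.
Too low — raise k to concentrate. Iterating converges to k ≈ 6.7.
Then θ = 177/(6.7−1) ≈ 31.1.

k ≈ 6.7, θ ≈ 31.1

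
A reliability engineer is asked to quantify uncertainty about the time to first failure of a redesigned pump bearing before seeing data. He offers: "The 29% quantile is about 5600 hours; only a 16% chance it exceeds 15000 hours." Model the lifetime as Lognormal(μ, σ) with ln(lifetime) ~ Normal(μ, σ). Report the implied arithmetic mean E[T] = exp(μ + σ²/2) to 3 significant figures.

If T ~ Lognormal(μ,σ) then ln T ~ Normal(μ,σ), so the p-quantile of ln T is μ + z_p·σ.
ln(5600) = 8.631 and ln(15000) = 9.616; z_{0.29} = -0.5534, z_{0.84} = 0.9945.
σ = (9.616 − 8.631)/(0.9945 − (-0.5534)) = 0.637.
μ = 8.631 − (-0.5534)·0.637 = 8.983.
E[T] = exp(μ + σ²/2) = exp(8.983 + 0.2026) = 9750 hours.

E[T] ≈ 9750 hours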